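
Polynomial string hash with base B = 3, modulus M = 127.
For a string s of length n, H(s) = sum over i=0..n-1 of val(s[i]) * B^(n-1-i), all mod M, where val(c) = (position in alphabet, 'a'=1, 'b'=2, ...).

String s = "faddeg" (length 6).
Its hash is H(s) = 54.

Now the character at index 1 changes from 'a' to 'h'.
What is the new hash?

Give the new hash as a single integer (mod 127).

val('a') = 1, val('h') = 8
Position k = 1, exponent = n-1-k = 4
B^4 mod M = 3^4 mod 127 = 81
Delta = (8 - 1) * 81 mod 127 = 59
New hash = (54 + 59) mod 127 = 113

Answer: 113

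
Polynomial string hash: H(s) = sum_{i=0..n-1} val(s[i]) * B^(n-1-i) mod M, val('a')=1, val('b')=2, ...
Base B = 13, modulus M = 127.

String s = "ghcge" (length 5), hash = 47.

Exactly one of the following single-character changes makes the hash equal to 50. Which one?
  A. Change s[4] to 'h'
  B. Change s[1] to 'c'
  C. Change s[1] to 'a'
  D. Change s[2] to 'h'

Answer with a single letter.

Answer: A

Derivation:
Option A: s[4]='e'->'h', delta=(8-5)*13^0 mod 127 = 3, hash=47+3 mod 127 = 50 <-- target
Option B: s[1]='h'->'c', delta=(3-8)*13^3 mod 127 = 64, hash=47+64 mod 127 = 111
Option C: s[1]='h'->'a', delta=(1-8)*13^3 mod 127 = 115, hash=47+115 mod 127 = 35
Option D: s[2]='c'->'h', delta=(8-3)*13^2 mod 127 = 83, hash=47+83 mod 127 = 3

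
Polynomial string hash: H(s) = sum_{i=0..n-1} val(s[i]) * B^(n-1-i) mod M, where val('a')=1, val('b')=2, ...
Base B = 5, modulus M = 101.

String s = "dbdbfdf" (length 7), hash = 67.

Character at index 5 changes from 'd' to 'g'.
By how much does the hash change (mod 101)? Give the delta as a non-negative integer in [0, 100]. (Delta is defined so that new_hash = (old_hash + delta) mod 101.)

Answer: 15

Derivation:
Delta formula: (val(new) - val(old)) * B^(n-1-k) mod M
  val('g') - val('d') = 7 - 4 = 3
  B^(n-1-k) = 5^1 mod 101 = 5
  Delta = 3 * 5 mod 101 = 15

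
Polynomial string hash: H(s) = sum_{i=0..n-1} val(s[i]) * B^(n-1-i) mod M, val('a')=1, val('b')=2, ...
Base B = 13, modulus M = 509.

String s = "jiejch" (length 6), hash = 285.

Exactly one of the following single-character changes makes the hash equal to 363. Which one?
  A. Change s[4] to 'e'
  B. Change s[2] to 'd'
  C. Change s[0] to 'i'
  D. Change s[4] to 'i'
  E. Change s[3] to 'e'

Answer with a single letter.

Option A: s[4]='c'->'e', delta=(5-3)*13^1 mod 509 = 26, hash=285+26 mod 509 = 311
Option B: s[2]='e'->'d', delta=(4-5)*13^3 mod 509 = 348, hash=285+348 mod 509 = 124
Option C: s[0]='j'->'i', delta=(9-10)*13^5 mod 509 = 277, hash=285+277 mod 509 = 53
Option D: s[4]='c'->'i', delta=(9-3)*13^1 mod 509 = 78, hash=285+78 mod 509 = 363 <-- target
Option E: s[3]='j'->'e', delta=(5-10)*13^2 mod 509 = 173, hash=285+173 mod 509 = 458

Answer: D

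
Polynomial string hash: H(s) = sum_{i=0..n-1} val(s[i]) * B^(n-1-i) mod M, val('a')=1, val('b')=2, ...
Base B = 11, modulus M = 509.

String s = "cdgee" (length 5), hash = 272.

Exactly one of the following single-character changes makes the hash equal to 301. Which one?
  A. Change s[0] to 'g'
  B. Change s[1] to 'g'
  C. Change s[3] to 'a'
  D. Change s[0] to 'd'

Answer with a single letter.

Option A: s[0]='c'->'g', delta=(7-3)*11^4 mod 509 = 29, hash=272+29 mod 509 = 301 <-- target
Option B: s[1]='d'->'g', delta=(7-4)*11^3 mod 509 = 430, hash=272+430 mod 509 = 193
Option C: s[3]='e'->'a', delta=(1-5)*11^1 mod 509 = 465, hash=272+465 mod 509 = 228
Option D: s[0]='c'->'d', delta=(4-3)*11^4 mod 509 = 389, hash=272+389 mod 509 = 152

Answer: A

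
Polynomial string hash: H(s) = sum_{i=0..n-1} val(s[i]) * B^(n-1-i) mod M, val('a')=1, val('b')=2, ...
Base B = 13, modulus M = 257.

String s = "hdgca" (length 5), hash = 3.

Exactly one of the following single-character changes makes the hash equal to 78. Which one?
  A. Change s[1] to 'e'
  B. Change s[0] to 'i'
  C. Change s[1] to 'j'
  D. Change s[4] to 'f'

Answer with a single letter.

Option A: s[1]='d'->'e', delta=(5-4)*13^3 mod 257 = 141, hash=3+141 mod 257 = 144
Option B: s[0]='h'->'i', delta=(9-8)*13^4 mod 257 = 34, hash=3+34 mod 257 = 37
Option C: s[1]='d'->'j', delta=(10-4)*13^3 mod 257 = 75, hash=3+75 mod 257 = 78 <-- target
Option D: s[4]='a'->'f', delta=(6-1)*13^0 mod 257 = 5, hash=3+5 mod 257 = 8

Answer: C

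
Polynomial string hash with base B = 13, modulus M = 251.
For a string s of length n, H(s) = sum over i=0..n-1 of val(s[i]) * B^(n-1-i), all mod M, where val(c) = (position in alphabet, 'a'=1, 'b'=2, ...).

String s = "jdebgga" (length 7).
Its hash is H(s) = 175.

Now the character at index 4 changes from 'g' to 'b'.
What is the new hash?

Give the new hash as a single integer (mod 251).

Answer: 83

Derivation:
val('g') = 7, val('b') = 2
Position k = 4, exponent = n-1-k = 2
B^2 mod M = 13^2 mod 251 = 169
Delta = (2 - 7) * 169 mod 251 = 159
New hash = (175 + 159) mod 251 = 83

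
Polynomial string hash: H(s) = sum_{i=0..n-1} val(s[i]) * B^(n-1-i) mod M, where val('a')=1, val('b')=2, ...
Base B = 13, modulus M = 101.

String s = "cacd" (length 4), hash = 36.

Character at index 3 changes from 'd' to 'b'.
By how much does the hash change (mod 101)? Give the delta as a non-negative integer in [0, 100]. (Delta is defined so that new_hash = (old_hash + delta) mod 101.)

Delta formula: (val(new) - val(old)) * B^(n-1-k) mod M
  val('b') - val('d') = 2 - 4 = -2
  B^(n-1-k) = 13^0 mod 101 = 1
  Delta = -2 * 1 mod 101 = 99

Answer: 99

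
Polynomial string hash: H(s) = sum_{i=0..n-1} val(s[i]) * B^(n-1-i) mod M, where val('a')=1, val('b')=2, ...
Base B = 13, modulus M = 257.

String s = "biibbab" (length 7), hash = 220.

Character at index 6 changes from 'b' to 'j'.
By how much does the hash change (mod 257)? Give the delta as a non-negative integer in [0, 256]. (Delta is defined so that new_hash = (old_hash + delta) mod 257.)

Answer: 8

Derivation:
Delta formula: (val(new) - val(old)) * B^(n-1-k) mod M
  val('j') - val('b') = 10 - 2 = 8
  B^(n-1-k) = 13^0 mod 257 = 1
  Delta = 8 * 1 mod 257 = 8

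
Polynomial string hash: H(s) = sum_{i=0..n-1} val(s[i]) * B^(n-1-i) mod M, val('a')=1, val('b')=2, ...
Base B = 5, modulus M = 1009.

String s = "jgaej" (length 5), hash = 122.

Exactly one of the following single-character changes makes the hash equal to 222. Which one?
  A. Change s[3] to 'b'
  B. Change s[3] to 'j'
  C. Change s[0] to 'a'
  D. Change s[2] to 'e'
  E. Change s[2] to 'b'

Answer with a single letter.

Option A: s[3]='e'->'b', delta=(2-5)*5^1 mod 1009 = 994, hash=122+994 mod 1009 = 107
Option B: s[3]='e'->'j', delta=(10-5)*5^1 mod 1009 = 25, hash=122+25 mod 1009 = 147
Option C: s[0]='j'->'a', delta=(1-10)*5^4 mod 1009 = 429, hash=122+429 mod 1009 = 551
Option D: s[2]='a'->'e', delta=(5-1)*5^2 mod 1009 = 100, hash=122+100 mod 1009 = 222 <-- target
Option E: s[2]='a'->'b', delta=(2-1)*5^2 mod 1009 = 25, hash=122+25 mod 1009 = 147

Answer: D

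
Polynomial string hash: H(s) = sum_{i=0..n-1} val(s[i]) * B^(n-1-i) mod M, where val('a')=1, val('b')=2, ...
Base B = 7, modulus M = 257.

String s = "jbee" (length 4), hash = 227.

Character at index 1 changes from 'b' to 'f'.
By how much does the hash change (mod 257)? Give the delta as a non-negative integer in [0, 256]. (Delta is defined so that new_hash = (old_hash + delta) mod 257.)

Delta formula: (val(new) - val(old)) * B^(n-1-k) mod M
  val('f') - val('b') = 6 - 2 = 4
  B^(n-1-k) = 7^2 mod 257 = 49
  Delta = 4 * 49 mod 257 = 196

Answer: 196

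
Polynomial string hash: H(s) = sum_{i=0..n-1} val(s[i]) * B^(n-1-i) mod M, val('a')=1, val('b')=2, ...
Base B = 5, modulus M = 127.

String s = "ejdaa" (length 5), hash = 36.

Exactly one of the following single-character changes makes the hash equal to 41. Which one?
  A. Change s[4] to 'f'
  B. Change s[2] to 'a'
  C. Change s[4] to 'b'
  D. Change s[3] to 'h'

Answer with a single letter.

Answer: A

Derivation:
Option A: s[4]='a'->'f', delta=(6-1)*5^0 mod 127 = 5, hash=36+5 mod 127 = 41 <-- target
Option B: s[2]='d'->'a', delta=(1-4)*5^2 mod 127 = 52, hash=36+52 mod 127 = 88
Option C: s[4]='a'->'b', delta=(2-1)*5^0 mod 127 = 1, hash=36+1 mod 127 = 37
Option D: s[3]='a'->'h', delta=(8-1)*5^1 mod 127 = 35, hash=36+35 mod 127 = 71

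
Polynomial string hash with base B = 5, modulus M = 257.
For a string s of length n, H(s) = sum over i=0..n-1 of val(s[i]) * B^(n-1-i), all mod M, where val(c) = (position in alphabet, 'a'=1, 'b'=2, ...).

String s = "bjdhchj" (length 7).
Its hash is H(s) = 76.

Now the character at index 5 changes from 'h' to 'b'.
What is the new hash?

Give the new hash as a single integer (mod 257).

val('h') = 8, val('b') = 2
Position k = 5, exponent = n-1-k = 1
B^1 mod M = 5^1 mod 257 = 5
Delta = (2 - 8) * 5 mod 257 = 227
New hash = (76 + 227) mod 257 = 46

Answer: 46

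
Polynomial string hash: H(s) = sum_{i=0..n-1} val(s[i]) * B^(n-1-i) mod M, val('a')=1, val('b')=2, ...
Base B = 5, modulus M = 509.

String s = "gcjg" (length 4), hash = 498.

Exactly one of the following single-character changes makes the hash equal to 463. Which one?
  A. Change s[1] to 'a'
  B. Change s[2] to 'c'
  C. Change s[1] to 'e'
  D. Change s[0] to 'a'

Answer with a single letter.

Answer: B

Derivation:
Option A: s[1]='c'->'a', delta=(1-3)*5^2 mod 509 = 459, hash=498+459 mod 509 = 448
Option B: s[2]='j'->'c', delta=(3-10)*5^1 mod 509 = 474, hash=498+474 mod 509 = 463 <-- target
Option C: s[1]='c'->'e', delta=(5-3)*5^2 mod 509 = 50, hash=498+50 mod 509 = 39
Option D: s[0]='g'->'a', delta=(1-7)*5^3 mod 509 = 268, hash=498+268 mod 509 = 257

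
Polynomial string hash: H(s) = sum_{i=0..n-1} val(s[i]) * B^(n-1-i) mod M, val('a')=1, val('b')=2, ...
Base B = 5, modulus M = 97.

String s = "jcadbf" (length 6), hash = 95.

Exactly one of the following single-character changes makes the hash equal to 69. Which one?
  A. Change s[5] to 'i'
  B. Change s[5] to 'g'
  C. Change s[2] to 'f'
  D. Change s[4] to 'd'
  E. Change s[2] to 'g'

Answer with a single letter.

Answer: E

Derivation:
Option A: s[5]='f'->'i', delta=(9-6)*5^0 mod 97 = 3, hash=95+3 mod 97 = 1
Option B: s[5]='f'->'g', delta=(7-6)*5^0 mod 97 = 1, hash=95+1 mod 97 = 96
Option C: s[2]='a'->'f', delta=(6-1)*5^3 mod 97 = 43, hash=95+43 mod 97 = 41
Option D: s[4]='b'->'d', delta=(4-2)*5^1 mod 97 = 10, hash=95+10 mod 97 = 8
Option E: s[2]='a'->'g', delta=(7-1)*5^3 mod 97 = 71, hash=95+71 mod 97 = 69 <-- target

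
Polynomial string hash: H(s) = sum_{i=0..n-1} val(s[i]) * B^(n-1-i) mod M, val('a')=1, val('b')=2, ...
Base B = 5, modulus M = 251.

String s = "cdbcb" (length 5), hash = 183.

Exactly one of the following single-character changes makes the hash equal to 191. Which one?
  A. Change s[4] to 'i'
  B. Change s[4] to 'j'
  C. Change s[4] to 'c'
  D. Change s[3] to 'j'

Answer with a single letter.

Answer: B

Derivation:
Option A: s[4]='b'->'i', delta=(9-2)*5^0 mod 251 = 7, hash=183+7 mod 251 = 190
Option B: s[4]='b'->'j', delta=(10-2)*5^0 mod 251 = 8, hash=183+8 mod 251 = 191 <-- target
Option C: s[4]='b'->'c', delta=(3-2)*5^0 mod 251 = 1, hash=183+1 mod 251 = 184
Option D: s[3]='c'->'j', delta=(10-3)*5^1 mod 251 = 35, hash=183+35 mod 251 = 218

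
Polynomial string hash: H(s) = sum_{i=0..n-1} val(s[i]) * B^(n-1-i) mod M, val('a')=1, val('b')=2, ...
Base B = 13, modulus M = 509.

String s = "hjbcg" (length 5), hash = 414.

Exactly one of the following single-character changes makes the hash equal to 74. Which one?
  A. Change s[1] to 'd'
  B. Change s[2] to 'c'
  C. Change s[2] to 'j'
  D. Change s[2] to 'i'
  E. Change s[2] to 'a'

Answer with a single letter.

Option A: s[1]='j'->'d', delta=(4-10)*13^3 mod 509 = 52, hash=414+52 mod 509 = 466
Option B: s[2]='b'->'c', delta=(3-2)*13^2 mod 509 = 169, hash=414+169 mod 509 = 74 <-- target
Option C: s[2]='b'->'j', delta=(10-2)*13^2 mod 509 = 334, hash=414+334 mod 509 = 239
Option D: s[2]='b'->'i', delta=(9-2)*13^2 mod 509 = 165, hash=414+165 mod 509 = 70
Option E: s[2]='b'->'a', delta=(1-2)*13^2 mod 509 = 340, hash=414+340 mod 509 = 245

Answer: B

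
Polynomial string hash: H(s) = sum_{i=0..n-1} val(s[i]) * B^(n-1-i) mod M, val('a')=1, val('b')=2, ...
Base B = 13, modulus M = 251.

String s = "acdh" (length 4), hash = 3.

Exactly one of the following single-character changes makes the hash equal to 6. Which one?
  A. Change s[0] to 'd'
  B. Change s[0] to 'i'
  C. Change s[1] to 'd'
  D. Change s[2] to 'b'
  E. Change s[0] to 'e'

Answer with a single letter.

Option A: s[0]='a'->'d', delta=(4-1)*13^3 mod 251 = 65, hash=3+65 mod 251 = 68
Option B: s[0]='a'->'i', delta=(9-1)*13^3 mod 251 = 6, hash=3+6 mod 251 = 9
Option C: s[1]='c'->'d', delta=(4-3)*13^2 mod 251 = 169, hash=3+169 mod 251 = 172
Option D: s[2]='d'->'b', delta=(2-4)*13^1 mod 251 = 225, hash=3+225 mod 251 = 228
Option E: s[0]='a'->'e', delta=(5-1)*13^3 mod 251 = 3, hash=3+3 mod 251 = 6 <-- target

Answer: E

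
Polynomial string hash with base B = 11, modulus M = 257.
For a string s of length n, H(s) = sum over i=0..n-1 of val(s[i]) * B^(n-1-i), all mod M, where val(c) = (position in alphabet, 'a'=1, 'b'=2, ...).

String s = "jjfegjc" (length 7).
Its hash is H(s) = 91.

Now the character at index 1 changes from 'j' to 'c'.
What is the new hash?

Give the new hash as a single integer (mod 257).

Answer: 193

Derivation:
val('j') = 10, val('c') = 3
Position k = 1, exponent = n-1-k = 5
B^5 mod M = 11^5 mod 257 = 169
Delta = (3 - 10) * 169 mod 257 = 102
New hash = (91 + 102) mod 257 = 193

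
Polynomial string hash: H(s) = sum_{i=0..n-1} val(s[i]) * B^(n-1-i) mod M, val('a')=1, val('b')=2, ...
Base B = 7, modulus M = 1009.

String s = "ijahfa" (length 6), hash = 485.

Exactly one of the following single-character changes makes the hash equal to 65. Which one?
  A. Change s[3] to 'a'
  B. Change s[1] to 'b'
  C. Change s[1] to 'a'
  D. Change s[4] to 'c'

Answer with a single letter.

Option A: s[3]='h'->'a', delta=(1-8)*7^2 mod 1009 = 666, hash=485+666 mod 1009 = 142
Option B: s[1]='j'->'b', delta=(2-10)*7^4 mod 1009 = 972, hash=485+972 mod 1009 = 448
Option C: s[1]='j'->'a', delta=(1-10)*7^4 mod 1009 = 589, hash=485+589 mod 1009 = 65 <-- target
Option D: s[4]='f'->'c', delta=(3-6)*7^1 mod 1009 = 988, hash=485+988 mod 1009 = 464

Answer: C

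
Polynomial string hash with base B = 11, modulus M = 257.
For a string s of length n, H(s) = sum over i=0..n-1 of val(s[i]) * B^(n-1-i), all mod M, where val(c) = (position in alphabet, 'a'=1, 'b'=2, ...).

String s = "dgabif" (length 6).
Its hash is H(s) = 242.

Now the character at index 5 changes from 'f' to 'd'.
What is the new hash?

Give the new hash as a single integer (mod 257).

val('f') = 6, val('d') = 4
Position k = 5, exponent = n-1-k = 0
B^0 mod M = 11^0 mod 257 = 1
Delta = (4 - 6) * 1 mod 257 = 255
New hash = (242 + 255) mod 257 = 240

Answer: 240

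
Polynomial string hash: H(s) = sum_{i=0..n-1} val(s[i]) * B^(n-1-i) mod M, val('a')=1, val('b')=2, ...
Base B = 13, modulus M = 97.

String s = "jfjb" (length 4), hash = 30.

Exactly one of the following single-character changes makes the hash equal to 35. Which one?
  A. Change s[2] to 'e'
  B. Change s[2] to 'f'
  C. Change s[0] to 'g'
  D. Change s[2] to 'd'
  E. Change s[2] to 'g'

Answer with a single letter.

Option A: s[2]='j'->'e', delta=(5-10)*13^1 mod 97 = 32, hash=30+32 mod 97 = 62
Option B: s[2]='j'->'f', delta=(6-10)*13^1 mod 97 = 45, hash=30+45 mod 97 = 75
Option C: s[0]='j'->'g', delta=(7-10)*13^3 mod 97 = 5, hash=30+5 mod 97 = 35 <-- target
Option D: s[2]='j'->'d', delta=(4-10)*13^1 mod 97 = 19, hash=30+19 mod 97 = 49
Option E: s[2]='j'->'g', delta=(7-10)*13^1 mod 97 = 58, hash=30+58 mod 97 = 88

Answer: C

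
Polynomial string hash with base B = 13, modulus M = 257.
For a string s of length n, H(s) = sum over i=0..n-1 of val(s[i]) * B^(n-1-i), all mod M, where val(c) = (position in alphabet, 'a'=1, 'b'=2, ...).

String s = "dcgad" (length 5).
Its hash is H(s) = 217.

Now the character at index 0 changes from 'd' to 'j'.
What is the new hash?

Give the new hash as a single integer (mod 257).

Answer: 164

Derivation:
val('d') = 4, val('j') = 10
Position k = 0, exponent = n-1-k = 4
B^4 mod M = 13^4 mod 257 = 34
Delta = (10 - 4) * 34 mod 257 = 204
New hash = (217 + 204) mod 257 = 164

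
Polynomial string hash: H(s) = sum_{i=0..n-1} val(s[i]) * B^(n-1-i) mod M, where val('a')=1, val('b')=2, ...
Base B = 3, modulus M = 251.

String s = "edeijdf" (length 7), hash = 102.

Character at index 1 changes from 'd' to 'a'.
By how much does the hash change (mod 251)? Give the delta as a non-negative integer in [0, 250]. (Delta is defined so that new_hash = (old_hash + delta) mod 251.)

Answer: 24

Derivation:
Delta formula: (val(new) - val(old)) * B^(n-1-k) mod M
  val('a') - val('d') = 1 - 4 = -3
  B^(n-1-k) = 3^5 mod 251 = 243
  Delta = -3 * 243 mod 251 = 24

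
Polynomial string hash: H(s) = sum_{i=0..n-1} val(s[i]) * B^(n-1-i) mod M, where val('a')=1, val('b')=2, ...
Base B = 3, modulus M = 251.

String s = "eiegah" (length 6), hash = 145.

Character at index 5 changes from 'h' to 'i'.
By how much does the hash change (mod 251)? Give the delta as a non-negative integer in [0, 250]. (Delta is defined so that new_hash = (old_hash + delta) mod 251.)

Delta formula: (val(new) - val(old)) * B^(n-1-k) mod M
  val('i') - val('h') = 9 - 8 = 1
  B^(n-1-k) = 3^0 mod 251 = 1
  Delta = 1 * 1 mod 251 = 1

Answer: 1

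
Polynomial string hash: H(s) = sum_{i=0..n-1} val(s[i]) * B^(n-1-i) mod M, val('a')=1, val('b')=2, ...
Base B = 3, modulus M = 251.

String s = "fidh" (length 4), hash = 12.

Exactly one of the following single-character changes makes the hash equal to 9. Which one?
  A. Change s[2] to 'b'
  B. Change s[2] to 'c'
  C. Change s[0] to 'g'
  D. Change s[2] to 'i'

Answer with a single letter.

Answer: B

Derivation:
Option A: s[2]='d'->'b', delta=(2-4)*3^1 mod 251 = 245, hash=12+245 mod 251 = 6
Option B: s[2]='d'->'c', delta=(3-4)*3^1 mod 251 = 248, hash=12+248 mod 251 = 9 <-- target
Option C: s[0]='f'->'g', delta=(7-6)*3^3 mod 251 = 27, hash=12+27 mod 251 = 39
Option D: s[2]='d'->'i', delta=(9-4)*3^1 mod 251 = 15, hash=12+15 mod 251 = 27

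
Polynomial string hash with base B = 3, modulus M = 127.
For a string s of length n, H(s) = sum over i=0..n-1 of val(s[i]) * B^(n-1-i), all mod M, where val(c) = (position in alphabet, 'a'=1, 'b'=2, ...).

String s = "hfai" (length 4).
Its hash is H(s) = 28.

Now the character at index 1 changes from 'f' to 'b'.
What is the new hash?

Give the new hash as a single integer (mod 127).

Answer: 119

Derivation:
val('f') = 6, val('b') = 2
Position k = 1, exponent = n-1-k = 2
B^2 mod M = 3^2 mod 127 = 9
Delta = (2 - 6) * 9 mod 127 = 91
New hash = (28 + 91) mod 127 = 119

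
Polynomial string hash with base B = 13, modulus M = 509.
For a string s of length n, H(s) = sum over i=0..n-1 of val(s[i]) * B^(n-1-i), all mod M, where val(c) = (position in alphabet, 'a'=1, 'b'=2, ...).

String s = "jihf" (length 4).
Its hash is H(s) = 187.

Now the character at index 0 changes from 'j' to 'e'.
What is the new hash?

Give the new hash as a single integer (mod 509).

Answer: 400

Derivation:
val('j') = 10, val('e') = 5
Position k = 0, exponent = n-1-k = 3
B^3 mod M = 13^3 mod 509 = 161
Delta = (5 - 10) * 161 mod 509 = 213
New hash = (187 + 213) mod 509 = 400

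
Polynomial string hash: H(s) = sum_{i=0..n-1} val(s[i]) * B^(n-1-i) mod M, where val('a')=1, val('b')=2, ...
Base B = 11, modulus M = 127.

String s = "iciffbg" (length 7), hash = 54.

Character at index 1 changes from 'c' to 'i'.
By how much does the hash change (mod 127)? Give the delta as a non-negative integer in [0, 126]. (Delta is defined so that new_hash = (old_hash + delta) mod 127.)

Delta formula: (val(new) - val(old)) * B^(n-1-k) mod M
  val('i') - val('c') = 9 - 3 = 6
  B^(n-1-k) = 11^5 mod 127 = 15
  Delta = 6 * 15 mod 127 = 90

Answer: 90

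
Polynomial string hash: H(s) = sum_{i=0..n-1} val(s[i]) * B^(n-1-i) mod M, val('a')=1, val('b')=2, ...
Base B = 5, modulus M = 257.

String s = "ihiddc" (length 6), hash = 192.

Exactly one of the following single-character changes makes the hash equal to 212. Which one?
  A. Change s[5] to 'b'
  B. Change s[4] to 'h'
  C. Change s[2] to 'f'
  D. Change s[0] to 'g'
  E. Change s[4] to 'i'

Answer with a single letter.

Answer: B

Derivation:
Option A: s[5]='c'->'b', delta=(2-3)*5^0 mod 257 = 256, hash=192+256 mod 257 = 191
Option B: s[4]='d'->'h', delta=(8-4)*5^1 mod 257 = 20, hash=192+20 mod 257 = 212 <-- target
Option C: s[2]='i'->'f', delta=(6-9)*5^3 mod 257 = 139, hash=192+139 mod 257 = 74
Option D: s[0]='i'->'g', delta=(7-9)*5^5 mod 257 = 175, hash=192+175 mod 257 = 110
Option E: s[4]='d'->'i', delta=(9-4)*5^1 mod 257 = 25, hash=192+25 mod 257 = 217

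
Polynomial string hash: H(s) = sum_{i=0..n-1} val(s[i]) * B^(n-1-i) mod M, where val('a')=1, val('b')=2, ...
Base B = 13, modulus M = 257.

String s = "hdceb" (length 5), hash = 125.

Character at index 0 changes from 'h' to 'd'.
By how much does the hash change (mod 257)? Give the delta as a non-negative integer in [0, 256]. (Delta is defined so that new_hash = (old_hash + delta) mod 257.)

Delta formula: (val(new) - val(old)) * B^(n-1-k) mod M
  val('d') - val('h') = 4 - 8 = -4
  B^(n-1-k) = 13^4 mod 257 = 34
  Delta = -4 * 34 mod 257 = 121

Answer: 121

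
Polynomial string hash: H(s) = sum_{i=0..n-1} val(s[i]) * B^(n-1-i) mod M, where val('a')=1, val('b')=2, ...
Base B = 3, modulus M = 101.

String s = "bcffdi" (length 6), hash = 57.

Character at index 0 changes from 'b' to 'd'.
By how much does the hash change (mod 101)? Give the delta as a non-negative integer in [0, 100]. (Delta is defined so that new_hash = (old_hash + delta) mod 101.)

Answer: 82

Derivation:
Delta formula: (val(new) - val(old)) * B^(n-1-k) mod M
  val('d') - val('b') = 4 - 2 = 2
  B^(n-1-k) = 3^5 mod 101 = 41
  Delta = 2 * 41 mod 101 = 82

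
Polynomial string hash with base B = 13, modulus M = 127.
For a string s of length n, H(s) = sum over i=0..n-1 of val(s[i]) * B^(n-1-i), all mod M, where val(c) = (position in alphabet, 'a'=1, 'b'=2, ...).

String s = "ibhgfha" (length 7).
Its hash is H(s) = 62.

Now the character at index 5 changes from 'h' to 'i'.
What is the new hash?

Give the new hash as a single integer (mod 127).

Answer: 75

Derivation:
val('h') = 8, val('i') = 9
Position k = 5, exponent = n-1-k = 1
B^1 mod M = 13^1 mod 127 = 13
Delta = (9 - 8) * 13 mod 127 = 13
New hash = (62 + 13) mod 127 = 75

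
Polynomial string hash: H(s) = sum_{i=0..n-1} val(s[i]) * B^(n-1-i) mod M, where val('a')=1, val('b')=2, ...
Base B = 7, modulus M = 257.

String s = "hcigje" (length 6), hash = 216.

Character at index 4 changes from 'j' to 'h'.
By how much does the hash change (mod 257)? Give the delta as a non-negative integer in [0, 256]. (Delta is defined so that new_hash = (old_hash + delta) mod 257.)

Delta formula: (val(new) - val(old)) * B^(n-1-k) mod M
  val('h') - val('j') = 8 - 10 = -2
  B^(n-1-k) = 7^1 mod 257 = 7
  Delta = -2 * 7 mod 257 = 243

Answer: 243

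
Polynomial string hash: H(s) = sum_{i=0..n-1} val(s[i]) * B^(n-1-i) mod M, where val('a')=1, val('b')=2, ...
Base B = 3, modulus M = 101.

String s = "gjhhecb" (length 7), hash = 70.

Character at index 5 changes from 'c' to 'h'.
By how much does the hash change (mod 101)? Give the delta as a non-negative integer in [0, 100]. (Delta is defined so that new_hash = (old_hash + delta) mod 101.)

Delta formula: (val(new) - val(old)) * B^(n-1-k) mod M
  val('h') - val('c') = 8 - 3 = 5
  B^(n-1-k) = 3^1 mod 101 = 3
  Delta = 5 * 3 mod 101 = 15

Answer: 15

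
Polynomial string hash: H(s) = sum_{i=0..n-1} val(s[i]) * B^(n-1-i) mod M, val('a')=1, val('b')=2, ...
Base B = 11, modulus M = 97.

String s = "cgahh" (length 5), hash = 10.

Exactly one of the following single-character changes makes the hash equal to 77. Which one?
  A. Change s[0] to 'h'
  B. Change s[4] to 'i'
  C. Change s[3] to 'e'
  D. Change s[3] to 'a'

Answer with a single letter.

Option A: s[0]='c'->'h', delta=(8-3)*11^4 mod 97 = 67, hash=10+67 mod 97 = 77 <-- target
Option B: s[4]='h'->'i', delta=(9-8)*11^0 mod 97 = 1, hash=10+1 mod 97 = 11
Option C: s[3]='h'->'e', delta=(5-8)*11^1 mod 97 = 64, hash=10+64 mod 97 = 74
Option D: s[3]='h'->'a', delta=(1-8)*11^1 mod 97 = 20, hash=10+20 mod 97 = 30

Answer: A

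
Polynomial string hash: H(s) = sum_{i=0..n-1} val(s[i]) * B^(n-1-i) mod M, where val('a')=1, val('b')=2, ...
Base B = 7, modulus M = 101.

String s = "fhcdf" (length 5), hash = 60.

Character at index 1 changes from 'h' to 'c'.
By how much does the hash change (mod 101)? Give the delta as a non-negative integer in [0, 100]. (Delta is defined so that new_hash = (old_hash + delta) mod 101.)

Answer: 2

Derivation:
Delta formula: (val(new) - val(old)) * B^(n-1-k) mod M
  val('c') - val('h') = 3 - 8 = -5
  B^(n-1-k) = 7^3 mod 101 = 40
  Delta = -5 * 40 mod 101 = 2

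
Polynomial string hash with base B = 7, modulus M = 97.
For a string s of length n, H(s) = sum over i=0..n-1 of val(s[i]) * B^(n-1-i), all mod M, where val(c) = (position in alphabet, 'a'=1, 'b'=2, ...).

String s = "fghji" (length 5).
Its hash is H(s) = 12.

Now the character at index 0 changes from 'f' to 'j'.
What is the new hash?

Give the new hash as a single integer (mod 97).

val('f') = 6, val('j') = 10
Position k = 0, exponent = n-1-k = 4
B^4 mod M = 7^4 mod 97 = 73
Delta = (10 - 6) * 73 mod 97 = 1
New hash = (12 + 1) mod 97 = 13

Answer: 13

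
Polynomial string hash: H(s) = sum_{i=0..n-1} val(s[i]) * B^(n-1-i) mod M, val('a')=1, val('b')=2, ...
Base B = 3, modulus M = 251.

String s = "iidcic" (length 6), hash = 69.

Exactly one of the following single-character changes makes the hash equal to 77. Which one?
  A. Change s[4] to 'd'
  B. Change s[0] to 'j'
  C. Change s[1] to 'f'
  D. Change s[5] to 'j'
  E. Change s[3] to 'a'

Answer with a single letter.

Answer: C

Derivation:
Option A: s[4]='i'->'d', delta=(4-9)*3^1 mod 251 = 236, hash=69+236 mod 251 = 54
Option B: s[0]='i'->'j', delta=(10-9)*3^5 mod 251 = 243, hash=69+243 mod 251 = 61
Option C: s[1]='i'->'f', delta=(6-9)*3^4 mod 251 = 8, hash=69+8 mod 251 = 77 <-- target
Option D: s[5]='c'->'j', delta=(10-3)*3^0 mod 251 = 7, hash=69+7 mod 251 = 76
Option E: s[3]='c'->'a', delta=(1-3)*3^2 mod 251 = 233, hash=69+233 mod 251 = 51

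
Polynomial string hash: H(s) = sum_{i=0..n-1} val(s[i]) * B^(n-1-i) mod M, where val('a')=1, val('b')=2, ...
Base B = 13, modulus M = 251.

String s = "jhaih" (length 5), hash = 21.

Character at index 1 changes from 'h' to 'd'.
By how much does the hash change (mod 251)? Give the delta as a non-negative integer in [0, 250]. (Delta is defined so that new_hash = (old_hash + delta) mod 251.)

Delta formula: (val(new) - val(old)) * B^(n-1-k) mod M
  val('d') - val('h') = 4 - 8 = -4
  B^(n-1-k) = 13^3 mod 251 = 189
  Delta = -4 * 189 mod 251 = 248

Answer: 248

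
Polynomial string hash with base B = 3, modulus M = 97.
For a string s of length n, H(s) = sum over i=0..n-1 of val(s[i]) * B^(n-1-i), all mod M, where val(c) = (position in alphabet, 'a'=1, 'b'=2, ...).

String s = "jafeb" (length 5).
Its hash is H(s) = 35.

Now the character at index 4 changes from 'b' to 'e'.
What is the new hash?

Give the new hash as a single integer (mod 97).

val('b') = 2, val('e') = 5
Position k = 4, exponent = n-1-k = 0
B^0 mod M = 3^0 mod 97 = 1
Delta = (5 - 2) * 1 mod 97 = 3
New hash = (35 + 3) mod 97 = 38

Answer: 38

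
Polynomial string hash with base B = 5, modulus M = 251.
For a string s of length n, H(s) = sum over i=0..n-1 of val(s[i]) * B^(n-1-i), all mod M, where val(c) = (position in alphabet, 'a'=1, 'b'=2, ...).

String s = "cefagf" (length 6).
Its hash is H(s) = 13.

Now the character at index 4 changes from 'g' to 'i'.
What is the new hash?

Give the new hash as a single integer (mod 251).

Answer: 23

Derivation:
val('g') = 7, val('i') = 9
Position k = 4, exponent = n-1-k = 1
B^1 mod M = 5^1 mod 251 = 5
Delta = (9 - 7) * 5 mod 251 = 10
New hash = (13 + 10) mod 251 = 23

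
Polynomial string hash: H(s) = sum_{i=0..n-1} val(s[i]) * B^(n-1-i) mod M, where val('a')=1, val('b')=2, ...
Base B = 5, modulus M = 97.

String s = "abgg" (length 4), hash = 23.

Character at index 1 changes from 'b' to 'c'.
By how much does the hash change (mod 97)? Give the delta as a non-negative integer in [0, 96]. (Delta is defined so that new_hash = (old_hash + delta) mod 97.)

Answer: 25

Derivation:
Delta formula: (val(new) - val(old)) * B^(n-1-k) mod M
  val('c') - val('b') = 3 - 2 = 1
  B^(n-1-k) = 5^2 mod 97 = 25
  Delta = 1 * 25 mod 97 = 25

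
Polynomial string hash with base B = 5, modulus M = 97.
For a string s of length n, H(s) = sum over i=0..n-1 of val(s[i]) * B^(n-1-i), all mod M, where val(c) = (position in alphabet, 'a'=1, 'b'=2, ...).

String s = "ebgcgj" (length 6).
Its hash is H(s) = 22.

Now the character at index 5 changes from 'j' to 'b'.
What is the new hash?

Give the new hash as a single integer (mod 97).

Answer: 14

Derivation:
val('j') = 10, val('b') = 2
Position k = 5, exponent = n-1-k = 0
B^0 mod M = 5^0 mod 97 = 1
Delta = (2 - 10) * 1 mod 97 = 89
New hash = (22 + 89) mod 97 = 14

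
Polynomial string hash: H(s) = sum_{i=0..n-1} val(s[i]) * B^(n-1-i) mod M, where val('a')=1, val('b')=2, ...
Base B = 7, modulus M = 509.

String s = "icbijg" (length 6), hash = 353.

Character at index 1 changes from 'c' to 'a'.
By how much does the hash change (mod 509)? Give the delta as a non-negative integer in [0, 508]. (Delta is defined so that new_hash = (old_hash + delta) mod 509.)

Answer: 288

Derivation:
Delta formula: (val(new) - val(old)) * B^(n-1-k) mod M
  val('a') - val('c') = 1 - 3 = -2
  B^(n-1-k) = 7^4 mod 509 = 365
  Delta = -2 * 365 mod 509 = 288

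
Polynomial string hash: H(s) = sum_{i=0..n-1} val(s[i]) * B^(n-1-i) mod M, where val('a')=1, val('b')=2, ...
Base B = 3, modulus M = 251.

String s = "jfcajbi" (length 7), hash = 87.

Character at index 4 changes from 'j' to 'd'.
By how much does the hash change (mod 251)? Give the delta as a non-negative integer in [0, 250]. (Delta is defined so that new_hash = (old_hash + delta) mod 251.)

Delta formula: (val(new) - val(old)) * B^(n-1-k) mod M
  val('d') - val('j') = 4 - 10 = -6
  B^(n-1-k) = 3^2 mod 251 = 9
  Delta = -6 * 9 mod 251 = 197

Answer: 197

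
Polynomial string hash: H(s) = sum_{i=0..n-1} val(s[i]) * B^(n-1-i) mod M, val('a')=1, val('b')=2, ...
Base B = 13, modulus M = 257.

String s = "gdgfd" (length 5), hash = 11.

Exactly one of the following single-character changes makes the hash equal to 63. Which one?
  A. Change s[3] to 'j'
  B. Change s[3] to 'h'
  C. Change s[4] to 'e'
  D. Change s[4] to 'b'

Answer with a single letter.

Option A: s[3]='f'->'j', delta=(10-6)*13^1 mod 257 = 52, hash=11+52 mod 257 = 63 <-- target
Option B: s[3]='f'->'h', delta=(8-6)*13^1 mod 257 = 26, hash=11+26 mod 257 = 37
Option C: s[4]='d'->'e', delta=(5-4)*13^0 mod 257 = 1, hash=11+1 mod 257 = 12
Option D: s[4]='d'->'b', delta=(2-4)*13^0 mod 257 = 255, hash=11+255 mod 257 = 9

Answer: A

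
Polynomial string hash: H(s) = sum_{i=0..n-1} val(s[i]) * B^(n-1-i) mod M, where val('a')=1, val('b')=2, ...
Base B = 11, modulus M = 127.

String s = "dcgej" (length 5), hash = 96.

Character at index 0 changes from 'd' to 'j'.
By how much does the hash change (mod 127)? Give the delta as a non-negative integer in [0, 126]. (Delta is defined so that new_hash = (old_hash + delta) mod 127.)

Answer: 89

Derivation:
Delta formula: (val(new) - val(old)) * B^(n-1-k) mod M
  val('j') - val('d') = 10 - 4 = 6
  B^(n-1-k) = 11^4 mod 127 = 36
  Delta = 6 * 36 mod 127 = 89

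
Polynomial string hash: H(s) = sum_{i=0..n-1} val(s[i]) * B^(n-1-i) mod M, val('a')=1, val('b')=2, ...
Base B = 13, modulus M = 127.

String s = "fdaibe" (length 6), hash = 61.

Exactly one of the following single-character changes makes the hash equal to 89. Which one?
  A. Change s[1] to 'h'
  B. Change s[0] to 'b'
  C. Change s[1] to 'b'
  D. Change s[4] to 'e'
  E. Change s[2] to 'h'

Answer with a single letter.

Answer: C

Derivation:
Option A: s[1]='d'->'h', delta=(8-4)*13^4 mod 127 = 71, hash=61+71 mod 127 = 5
Option B: s[0]='f'->'b', delta=(2-6)*13^5 mod 127 = 93, hash=61+93 mod 127 = 27
Option C: s[1]='d'->'b', delta=(2-4)*13^4 mod 127 = 28, hash=61+28 mod 127 = 89 <-- target
Option D: s[4]='b'->'e', delta=(5-2)*13^1 mod 127 = 39, hash=61+39 mod 127 = 100
Option E: s[2]='a'->'h', delta=(8-1)*13^3 mod 127 = 12, hash=61+12 mod 127 = 73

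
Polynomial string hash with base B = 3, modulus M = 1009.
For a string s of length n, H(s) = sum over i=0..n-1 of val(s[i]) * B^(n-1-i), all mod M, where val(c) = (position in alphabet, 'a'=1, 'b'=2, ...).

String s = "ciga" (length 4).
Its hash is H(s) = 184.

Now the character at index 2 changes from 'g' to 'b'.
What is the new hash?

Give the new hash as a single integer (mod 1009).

Answer: 169

Derivation:
val('g') = 7, val('b') = 2
Position k = 2, exponent = n-1-k = 1
B^1 mod M = 3^1 mod 1009 = 3
Delta = (2 - 7) * 3 mod 1009 = 994
New hash = (184 + 994) mod 1009 = 169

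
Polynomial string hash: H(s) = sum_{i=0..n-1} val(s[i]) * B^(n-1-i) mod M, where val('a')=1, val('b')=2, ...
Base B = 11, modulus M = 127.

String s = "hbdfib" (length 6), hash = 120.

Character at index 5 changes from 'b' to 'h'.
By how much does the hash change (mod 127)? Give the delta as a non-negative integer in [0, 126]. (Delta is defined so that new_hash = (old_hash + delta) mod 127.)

Delta formula: (val(new) - val(old)) * B^(n-1-k) mod M
  val('h') - val('b') = 8 - 2 = 6
  B^(n-1-k) = 11^0 mod 127 = 1
  Delta = 6 * 1 mod 127 = 6

Answer: 6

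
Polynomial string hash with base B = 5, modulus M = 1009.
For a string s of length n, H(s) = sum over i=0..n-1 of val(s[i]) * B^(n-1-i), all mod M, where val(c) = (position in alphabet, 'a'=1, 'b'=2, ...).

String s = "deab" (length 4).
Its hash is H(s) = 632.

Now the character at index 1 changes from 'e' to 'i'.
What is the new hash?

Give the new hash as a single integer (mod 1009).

val('e') = 5, val('i') = 9
Position k = 1, exponent = n-1-k = 2
B^2 mod M = 5^2 mod 1009 = 25
Delta = (9 - 5) * 25 mod 1009 = 100
New hash = (632 + 100) mod 1009 = 732

Answer: 732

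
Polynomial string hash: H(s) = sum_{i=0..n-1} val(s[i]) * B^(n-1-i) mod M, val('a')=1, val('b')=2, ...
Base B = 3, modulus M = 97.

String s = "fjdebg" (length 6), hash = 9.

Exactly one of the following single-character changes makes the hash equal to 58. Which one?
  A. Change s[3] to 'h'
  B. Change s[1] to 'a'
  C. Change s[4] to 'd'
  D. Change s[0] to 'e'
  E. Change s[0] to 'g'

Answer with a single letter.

Option A: s[3]='e'->'h', delta=(8-5)*3^2 mod 97 = 27, hash=9+27 mod 97 = 36
Option B: s[1]='j'->'a', delta=(1-10)*3^4 mod 97 = 47, hash=9+47 mod 97 = 56
Option C: s[4]='b'->'d', delta=(4-2)*3^1 mod 97 = 6, hash=9+6 mod 97 = 15
Option D: s[0]='f'->'e', delta=(5-6)*3^5 mod 97 = 48, hash=9+48 mod 97 = 57
Option E: s[0]='f'->'g', delta=(7-6)*3^5 mod 97 = 49, hash=9+49 mod 97 = 58 <-- target

Answer: E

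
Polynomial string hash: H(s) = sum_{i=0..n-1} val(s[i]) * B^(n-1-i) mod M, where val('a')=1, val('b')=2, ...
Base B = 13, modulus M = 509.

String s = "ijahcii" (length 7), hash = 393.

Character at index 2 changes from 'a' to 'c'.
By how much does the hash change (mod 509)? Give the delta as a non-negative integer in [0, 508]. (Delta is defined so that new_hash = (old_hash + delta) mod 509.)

Delta formula: (val(new) - val(old)) * B^(n-1-k) mod M
  val('c') - val('a') = 3 - 1 = 2
  B^(n-1-k) = 13^4 mod 509 = 57
  Delta = 2 * 57 mod 509 = 114

Answer: 114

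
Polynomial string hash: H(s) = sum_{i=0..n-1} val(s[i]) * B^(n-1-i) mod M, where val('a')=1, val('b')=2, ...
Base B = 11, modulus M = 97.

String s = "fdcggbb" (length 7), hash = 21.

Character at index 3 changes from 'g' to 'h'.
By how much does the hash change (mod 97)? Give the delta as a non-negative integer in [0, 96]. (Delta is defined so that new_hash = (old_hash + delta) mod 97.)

Answer: 70

Derivation:
Delta formula: (val(new) - val(old)) * B^(n-1-k) mod M
  val('h') - val('g') = 8 - 7 = 1
  B^(n-1-k) = 11^3 mod 97 = 70
  Delta = 1 * 70 mod 97 = 70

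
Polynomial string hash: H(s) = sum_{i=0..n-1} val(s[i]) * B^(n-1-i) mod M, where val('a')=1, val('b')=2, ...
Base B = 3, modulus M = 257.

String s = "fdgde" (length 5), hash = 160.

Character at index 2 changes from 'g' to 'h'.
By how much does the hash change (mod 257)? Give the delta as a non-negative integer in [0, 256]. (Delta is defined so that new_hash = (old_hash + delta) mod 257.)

Delta formula: (val(new) - val(old)) * B^(n-1-k) mod M
  val('h') - val('g') = 8 - 7 = 1
  B^(n-1-k) = 3^2 mod 257 = 9
  Delta = 1 * 9 mod 257 = 9

Answer: 9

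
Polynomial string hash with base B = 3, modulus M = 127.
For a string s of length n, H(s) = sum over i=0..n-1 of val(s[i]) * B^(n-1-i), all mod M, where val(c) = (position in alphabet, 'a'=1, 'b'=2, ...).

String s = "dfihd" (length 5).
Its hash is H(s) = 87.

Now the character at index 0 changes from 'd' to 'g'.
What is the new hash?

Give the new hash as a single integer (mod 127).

val('d') = 4, val('g') = 7
Position k = 0, exponent = n-1-k = 4
B^4 mod M = 3^4 mod 127 = 81
Delta = (7 - 4) * 81 mod 127 = 116
New hash = (87 + 116) mod 127 = 76

Answer: 76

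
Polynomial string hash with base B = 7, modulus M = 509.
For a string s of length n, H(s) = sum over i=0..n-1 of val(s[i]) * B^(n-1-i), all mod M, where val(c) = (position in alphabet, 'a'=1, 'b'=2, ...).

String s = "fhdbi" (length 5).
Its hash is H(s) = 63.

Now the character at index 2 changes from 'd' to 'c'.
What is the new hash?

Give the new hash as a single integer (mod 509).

Answer: 14

Derivation:
val('d') = 4, val('c') = 3
Position k = 2, exponent = n-1-k = 2
B^2 mod M = 7^2 mod 509 = 49
Delta = (3 - 4) * 49 mod 509 = 460
New hash = (63 + 460) mod 509 = 14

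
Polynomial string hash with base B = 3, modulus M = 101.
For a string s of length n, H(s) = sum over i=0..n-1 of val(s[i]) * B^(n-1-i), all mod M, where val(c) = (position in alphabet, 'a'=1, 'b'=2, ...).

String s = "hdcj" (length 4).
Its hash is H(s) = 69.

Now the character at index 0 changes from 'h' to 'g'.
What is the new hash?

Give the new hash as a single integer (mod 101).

val('h') = 8, val('g') = 7
Position k = 0, exponent = n-1-k = 3
B^3 mod M = 3^3 mod 101 = 27
Delta = (7 - 8) * 27 mod 101 = 74
New hash = (69 + 74) mod 101 = 42

Answer: 42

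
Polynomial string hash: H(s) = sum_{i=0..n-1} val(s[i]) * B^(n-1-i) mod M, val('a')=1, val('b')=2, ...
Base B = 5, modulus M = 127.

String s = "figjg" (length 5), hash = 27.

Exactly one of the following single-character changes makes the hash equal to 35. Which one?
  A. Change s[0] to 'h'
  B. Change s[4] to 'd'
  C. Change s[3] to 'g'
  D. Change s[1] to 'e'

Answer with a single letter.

Option A: s[0]='f'->'h', delta=(8-6)*5^4 mod 127 = 107, hash=27+107 mod 127 = 7
Option B: s[4]='g'->'d', delta=(4-7)*5^0 mod 127 = 124, hash=27+124 mod 127 = 24
Option C: s[3]='j'->'g', delta=(7-10)*5^1 mod 127 = 112, hash=27+112 mod 127 = 12
Option D: s[1]='i'->'e', delta=(5-9)*5^3 mod 127 = 8, hash=27+8 mod 127 = 35 <-- target

Answer: D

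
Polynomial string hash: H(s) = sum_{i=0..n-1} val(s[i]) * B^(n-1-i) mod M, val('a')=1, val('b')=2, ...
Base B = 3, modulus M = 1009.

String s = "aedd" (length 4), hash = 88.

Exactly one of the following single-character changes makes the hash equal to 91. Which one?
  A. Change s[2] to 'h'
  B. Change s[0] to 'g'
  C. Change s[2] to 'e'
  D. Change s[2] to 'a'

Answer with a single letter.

Answer: C

Derivation:
Option A: s[2]='d'->'h', delta=(8-4)*3^1 mod 1009 = 12, hash=88+12 mod 1009 = 100
Option B: s[0]='a'->'g', delta=(7-1)*3^3 mod 1009 = 162, hash=88+162 mod 1009 = 250
Option C: s[2]='d'->'e', delta=(5-4)*3^1 mod 1009 = 3, hash=88+3 mod 1009 = 91 <-- target
Option D: s[2]='d'->'a', delta=(1-4)*3^1 mod 1009 = 1000, hash=88+1000 mod 1009 = 79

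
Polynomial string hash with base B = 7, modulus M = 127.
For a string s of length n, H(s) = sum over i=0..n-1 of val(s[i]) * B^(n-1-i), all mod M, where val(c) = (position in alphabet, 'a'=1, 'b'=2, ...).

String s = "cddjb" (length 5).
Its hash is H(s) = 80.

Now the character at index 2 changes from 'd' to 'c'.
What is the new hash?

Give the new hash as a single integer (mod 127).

Answer: 31

Derivation:
val('d') = 4, val('c') = 3
Position k = 2, exponent = n-1-k = 2
B^2 mod M = 7^2 mod 127 = 49
Delta = (3 - 4) * 49 mod 127 = 78
New hash = (80 + 78) mod 127 = 31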